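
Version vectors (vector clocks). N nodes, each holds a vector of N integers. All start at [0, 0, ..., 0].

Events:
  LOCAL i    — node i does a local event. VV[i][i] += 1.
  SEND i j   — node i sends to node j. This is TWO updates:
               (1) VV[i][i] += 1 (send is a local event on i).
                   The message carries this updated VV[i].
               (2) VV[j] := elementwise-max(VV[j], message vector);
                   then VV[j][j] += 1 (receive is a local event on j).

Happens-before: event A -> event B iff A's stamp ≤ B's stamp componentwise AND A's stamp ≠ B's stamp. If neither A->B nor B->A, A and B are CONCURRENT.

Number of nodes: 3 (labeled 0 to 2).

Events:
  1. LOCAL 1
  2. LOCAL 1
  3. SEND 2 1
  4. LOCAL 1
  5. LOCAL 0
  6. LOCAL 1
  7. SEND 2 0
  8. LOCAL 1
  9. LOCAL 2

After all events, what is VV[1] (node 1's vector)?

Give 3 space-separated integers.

Initial: VV[0]=[0, 0, 0]
Initial: VV[1]=[0, 0, 0]
Initial: VV[2]=[0, 0, 0]
Event 1: LOCAL 1: VV[1][1]++ -> VV[1]=[0, 1, 0]
Event 2: LOCAL 1: VV[1][1]++ -> VV[1]=[0, 2, 0]
Event 3: SEND 2->1: VV[2][2]++ -> VV[2]=[0, 0, 1], msg_vec=[0, 0, 1]; VV[1]=max(VV[1],msg_vec) then VV[1][1]++ -> VV[1]=[0, 3, 1]
Event 4: LOCAL 1: VV[1][1]++ -> VV[1]=[0, 4, 1]
Event 5: LOCAL 0: VV[0][0]++ -> VV[0]=[1, 0, 0]
Event 6: LOCAL 1: VV[1][1]++ -> VV[1]=[0, 5, 1]
Event 7: SEND 2->0: VV[2][2]++ -> VV[2]=[0, 0, 2], msg_vec=[0, 0, 2]; VV[0]=max(VV[0],msg_vec) then VV[0][0]++ -> VV[0]=[2, 0, 2]
Event 8: LOCAL 1: VV[1][1]++ -> VV[1]=[0, 6, 1]
Event 9: LOCAL 2: VV[2][2]++ -> VV[2]=[0, 0, 3]
Final vectors: VV[0]=[2, 0, 2]; VV[1]=[0, 6, 1]; VV[2]=[0, 0, 3]

Answer: 0 6 1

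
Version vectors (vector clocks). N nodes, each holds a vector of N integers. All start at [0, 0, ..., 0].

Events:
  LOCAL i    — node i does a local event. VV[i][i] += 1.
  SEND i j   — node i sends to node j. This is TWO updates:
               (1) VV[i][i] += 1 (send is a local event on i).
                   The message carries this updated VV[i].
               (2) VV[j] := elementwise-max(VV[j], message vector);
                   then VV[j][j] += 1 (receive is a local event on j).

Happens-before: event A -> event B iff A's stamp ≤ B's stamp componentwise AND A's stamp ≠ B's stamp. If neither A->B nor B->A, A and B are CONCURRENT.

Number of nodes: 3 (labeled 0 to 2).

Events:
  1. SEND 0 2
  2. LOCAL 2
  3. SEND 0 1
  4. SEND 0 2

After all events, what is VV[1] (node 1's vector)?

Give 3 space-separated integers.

Answer: 2 1 0

Derivation:
Initial: VV[0]=[0, 0, 0]
Initial: VV[1]=[0, 0, 0]
Initial: VV[2]=[0, 0, 0]
Event 1: SEND 0->2: VV[0][0]++ -> VV[0]=[1, 0, 0], msg_vec=[1, 0, 0]; VV[2]=max(VV[2],msg_vec) then VV[2][2]++ -> VV[2]=[1, 0, 1]
Event 2: LOCAL 2: VV[2][2]++ -> VV[2]=[1, 0, 2]
Event 3: SEND 0->1: VV[0][0]++ -> VV[0]=[2, 0, 0], msg_vec=[2, 0, 0]; VV[1]=max(VV[1],msg_vec) then VV[1][1]++ -> VV[1]=[2, 1, 0]
Event 4: SEND 0->2: VV[0][0]++ -> VV[0]=[3, 0, 0], msg_vec=[3, 0, 0]; VV[2]=max(VV[2],msg_vec) then VV[2][2]++ -> VV[2]=[3, 0, 3]
Final vectors: VV[0]=[3, 0, 0]; VV[1]=[2, 1, 0]; VV[2]=[3, 0, 3]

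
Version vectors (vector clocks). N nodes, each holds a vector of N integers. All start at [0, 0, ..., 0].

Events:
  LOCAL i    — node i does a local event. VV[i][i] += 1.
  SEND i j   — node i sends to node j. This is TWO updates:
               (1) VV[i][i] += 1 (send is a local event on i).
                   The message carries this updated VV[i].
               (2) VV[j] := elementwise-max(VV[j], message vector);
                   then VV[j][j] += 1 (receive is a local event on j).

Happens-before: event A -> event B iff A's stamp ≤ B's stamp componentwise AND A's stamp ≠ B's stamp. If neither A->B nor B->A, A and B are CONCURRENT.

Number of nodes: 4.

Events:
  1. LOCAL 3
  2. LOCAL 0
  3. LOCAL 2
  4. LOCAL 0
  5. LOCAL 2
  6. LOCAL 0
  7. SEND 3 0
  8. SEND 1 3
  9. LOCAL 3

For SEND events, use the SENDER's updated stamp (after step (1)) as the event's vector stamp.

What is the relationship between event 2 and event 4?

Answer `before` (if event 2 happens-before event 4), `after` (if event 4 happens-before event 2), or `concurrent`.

Answer: before

Derivation:
Initial: VV[0]=[0, 0, 0, 0]
Initial: VV[1]=[0, 0, 0, 0]
Initial: VV[2]=[0, 0, 0, 0]
Initial: VV[3]=[0, 0, 0, 0]
Event 1: LOCAL 3: VV[3][3]++ -> VV[3]=[0, 0, 0, 1]
Event 2: LOCAL 0: VV[0][0]++ -> VV[0]=[1, 0, 0, 0]
Event 3: LOCAL 2: VV[2][2]++ -> VV[2]=[0, 0, 1, 0]
Event 4: LOCAL 0: VV[0][0]++ -> VV[0]=[2, 0, 0, 0]
Event 5: LOCAL 2: VV[2][2]++ -> VV[2]=[0, 0, 2, 0]
Event 6: LOCAL 0: VV[0][0]++ -> VV[0]=[3, 0, 0, 0]
Event 7: SEND 3->0: VV[3][3]++ -> VV[3]=[0, 0, 0, 2], msg_vec=[0, 0, 0, 2]; VV[0]=max(VV[0],msg_vec) then VV[0][0]++ -> VV[0]=[4, 0, 0, 2]
Event 8: SEND 1->3: VV[1][1]++ -> VV[1]=[0, 1, 0, 0], msg_vec=[0, 1, 0, 0]; VV[3]=max(VV[3],msg_vec) then VV[3][3]++ -> VV[3]=[0, 1, 0, 3]
Event 9: LOCAL 3: VV[3][3]++ -> VV[3]=[0, 1, 0, 4]
Event 2 stamp: [1, 0, 0, 0]
Event 4 stamp: [2, 0, 0, 0]
[1, 0, 0, 0] <= [2, 0, 0, 0]? True
[2, 0, 0, 0] <= [1, 0, 0, 0]? False
Relation: before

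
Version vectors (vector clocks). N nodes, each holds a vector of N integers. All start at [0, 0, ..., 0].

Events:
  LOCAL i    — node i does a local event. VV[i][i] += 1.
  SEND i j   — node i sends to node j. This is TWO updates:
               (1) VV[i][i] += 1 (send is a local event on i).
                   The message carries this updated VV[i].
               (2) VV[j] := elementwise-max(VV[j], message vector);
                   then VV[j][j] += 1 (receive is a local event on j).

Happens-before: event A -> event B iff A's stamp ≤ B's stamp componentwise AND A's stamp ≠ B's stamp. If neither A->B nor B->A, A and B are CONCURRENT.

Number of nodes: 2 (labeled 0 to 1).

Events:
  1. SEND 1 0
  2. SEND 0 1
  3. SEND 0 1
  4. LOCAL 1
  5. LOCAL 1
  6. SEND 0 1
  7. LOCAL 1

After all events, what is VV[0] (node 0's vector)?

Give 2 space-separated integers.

Answer: 4 1

Derivation:
Initial: VV[0]=[0, 0]
Initial: VV[1]=[0, 0]
Event 1: SEND 1->0: VV[1][1]++ -> VV[1]=[0, 1], msg_vec=[0, 1]; VV[0]=max(VV[0],msg_vec) then VV[0][0]++ -> VV[0]=[1, 1]
Event 2: SEND 0->1: VV[0][0]++ -> VV[0]=[2, 1], msg_vec=[2, 1]; VV[1]=max(VV[1],msg_vec) then VV[1][1]++ -> VV[1]=[2, 2]
Event 3: SEND 0->1: VV[0][0]++ -> VV[0]=[3, 1], msg_vec=[3, 1]; VV[1]=max(VV[1],msg_vec) then VV[1][1]++ -> VV[1]=[3, 3]
Event 4: LOCAL 1: VV[1][1]++ -> VV[1]=[3, 4]
Event 5: LOCAL 1: VV[1][1]++ -> VV[1]=[3, 5]
Event 6: SEND 0->1: VV[0][0]++ -> VV[0]=[4, 1], msg_vec=[4, 1]; VV[1]=max(VV[1],msg_vec) then VV[1][1]++ -> VV[1]=[4, 6]
Event 7: LOCAL 1: VV[1][1]++ -> VV[1]=[4, 7]
Final vectors: VV[0]=[4, 1]; VV[1]=[4, 7]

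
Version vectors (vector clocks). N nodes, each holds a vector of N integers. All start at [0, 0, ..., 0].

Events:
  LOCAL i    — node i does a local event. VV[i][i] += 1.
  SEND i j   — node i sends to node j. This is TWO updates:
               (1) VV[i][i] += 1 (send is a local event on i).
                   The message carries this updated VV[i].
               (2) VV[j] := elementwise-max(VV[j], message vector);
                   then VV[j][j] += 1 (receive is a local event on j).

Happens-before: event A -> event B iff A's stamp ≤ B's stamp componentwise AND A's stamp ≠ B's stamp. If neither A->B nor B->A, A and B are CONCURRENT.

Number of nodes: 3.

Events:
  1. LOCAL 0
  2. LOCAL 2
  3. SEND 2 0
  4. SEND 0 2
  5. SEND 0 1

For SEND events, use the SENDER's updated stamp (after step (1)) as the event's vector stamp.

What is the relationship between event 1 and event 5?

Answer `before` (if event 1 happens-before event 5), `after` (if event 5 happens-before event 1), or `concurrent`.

Answer: before

Derivation:
Initial: VV[0]=[0, 0, 0]
Initial: VV[1]=[0, 0, 0]
Initial: VV[2]=[0, 0, 0]
Event 1: LOCAL 0: VV[0][0]++ -> VV[0]=[1, 0, 0]
Event 2: LOCAL 2: VV[2][2]++ -> VV[2]=[0, 0, 1]
Event 3: SEND 2->0: VV[2][2]++ -> VV[2]=[0, 0, 2], msg_vec=[0, 0, 2]; VV[0]=max(VV[0],msg_vec) then VV[0][0]++ -> VV[0]=[2, 0, 2]
Event 4: SEND 0->2: VV[0][0]++ -> VV[0]=[3, 0, 2], msg_vec=[3, 0, 2]; VV[2]=max(VV[2],msg_vec) then VV[2][2]++ -> VV[2]=[3, 0, 3]
Event 5: SEND 0->1: VV[0][0]++ -> VV[0]=[4, 0, 2], msg_vec=[4, 0, 2]; VV[1]=max(VV[1],msg_vec) then VV[1][1]++ -> VV[1]=[4, 1, 2]
Event 1 stamp: [1, 0, 0]
Event 5 stamp: [4, 0, 2]
[1, 0, 0] <= [4, 0, 2]? True
[4, 0, 2] <= [1, 0, 0]? False
Relation: before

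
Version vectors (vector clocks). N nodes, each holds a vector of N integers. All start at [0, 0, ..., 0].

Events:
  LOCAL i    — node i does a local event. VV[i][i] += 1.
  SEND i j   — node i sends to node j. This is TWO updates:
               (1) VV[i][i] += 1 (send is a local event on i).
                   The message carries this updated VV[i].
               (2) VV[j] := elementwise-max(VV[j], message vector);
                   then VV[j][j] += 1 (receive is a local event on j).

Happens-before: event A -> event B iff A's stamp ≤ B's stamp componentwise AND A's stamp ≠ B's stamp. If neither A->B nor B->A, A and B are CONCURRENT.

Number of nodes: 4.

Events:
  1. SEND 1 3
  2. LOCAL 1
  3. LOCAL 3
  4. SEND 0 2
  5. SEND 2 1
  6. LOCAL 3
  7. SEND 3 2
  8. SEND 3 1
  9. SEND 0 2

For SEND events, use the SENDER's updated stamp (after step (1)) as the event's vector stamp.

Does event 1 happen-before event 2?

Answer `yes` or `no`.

Initial: VV[0]=[0, 0, 0, 0]
Initial: VV[1]=[0, 0, 0, 0]
Initial: VV[2]=[0, 0, 0, 0]
Initial: VV[3]=[0, 0, 0, 0]
Event 1: SEND 1->3: VV[1][1]++ -> VV[1]=[0, 1, 0, 0], msg_vec=[0, 1, 0, 0]; VV[3]=max(VV[3],msg_vec) then VV[3][3]++ -> VV[3]=[0, 1, 0, 1]
Event 2: LOCAL 1: VV[1][1]++ -> VV[1]=[0, 2, 0, 0]
Event 3: LOCAL 3: VV[3][3]++ -> VV[3]=[0, 1, 0, 2]
Event 4: SEND 0->2: VV[0][0]++ -> VV[0]=[1, 0, 0, 0], msg_vec=[1, 0, 0, 0]; VV[2]=max(VV[2],msg_vec) then VV[2][2]++ -> VV[2]=[1, 0, 1, 0]
Event 5: SEND 2->1: VV[2][2]++ -> VV[2]=[1, 0, 2, 0], msg_vec=[1, 0, 2, 0]; VV[1]=max(VV[1],msg_vec) then VV[1][1]++ -> VV[1]=[1, 3, 2, 0]
Event 6: LOCAL 3: VV[3][3]++ -> VV[3]=[0, 1, 0, 3]
Event 7: SEND 3->2: VV[3][3]++ -> VV[3]=[0, 1, 0, 4], msg_vec=[0, 1, 0, 4]; VV[2]=max(VV[2],msg_vec) then VV[2][2]++ -> VV[2]=[1, 1, 3, 4]
Event 8: SEND 3->1: VV[3][3]++ -> VV[3]=[0, 1, 0, 5], msg_vec=[0, 1, 0, 5]; VV[1]=max(VV[1],msg_vec) then VV[1][1]++ -> VV[1]=[1, 4, 2, 5]
Event 9: SEND 0->2: VV[0][0]++ -> VV[0]=[2, 0, 0, 0], msg_vec=[2, 0, 0, 0]; VV[2]=max(VV[2],msg_vec) then VV[2][2]++ -> VV[2]=[2, 1, 4, 4]
Event 1 stamp: [0, 1, 0, 0]
Event 2 stamp: [0, 2, 0, 0]
[0, 1, 0, 0] <= [0, 2, 0, 0]? True. Equal? False. Happens-before: True

Answer: yes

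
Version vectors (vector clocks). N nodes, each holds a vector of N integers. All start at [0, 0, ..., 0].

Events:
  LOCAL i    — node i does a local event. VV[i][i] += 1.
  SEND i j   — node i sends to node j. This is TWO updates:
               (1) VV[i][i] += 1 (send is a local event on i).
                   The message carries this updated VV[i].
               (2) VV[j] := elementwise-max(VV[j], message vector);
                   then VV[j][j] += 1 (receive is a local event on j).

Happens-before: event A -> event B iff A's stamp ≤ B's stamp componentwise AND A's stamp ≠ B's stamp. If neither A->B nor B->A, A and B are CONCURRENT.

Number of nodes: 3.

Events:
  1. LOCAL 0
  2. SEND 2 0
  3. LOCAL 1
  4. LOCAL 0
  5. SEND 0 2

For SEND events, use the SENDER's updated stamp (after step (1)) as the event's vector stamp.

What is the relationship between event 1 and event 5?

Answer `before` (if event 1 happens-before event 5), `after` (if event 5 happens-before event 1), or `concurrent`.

Initial: VV[0]=[0, 0, 0]
Initial: VV[1]=[0, 0, 0]
Initial: VV[2]=[0, 0, 0]
Event 1: LOCAL 0: VV[0][0]++ -> VV[0]=[1, 0, 0]
Event 2: SEND 2->0: VV[2][2]++ -> VV[2]=[0, 0, 1], msg_vec=[0, 0, 1]; VV[0]=max(VV[0],msg_vec) then VV[0][0]++ -> VV[0]=[2, 0, 1]
Event 3: LOCAL 1: VV[1][1]++ -> VV[1]=[0, 1, 0]
Event 4: LOCAL 0: VV[0][0]++ -> VV[0]=[3, 0, 1]
Event 5: SEND 0->2: VV[0][0]++ -> VV[0]=[4, 0, 1], msg_vec=[4, 0, 1]; VV[2]=max(VV[2],msg_vec) then VV[2][2]++ -> VV[2]=[4, 0, 2]
Event 1 stamp: [1, 0, 0]
Event 5 stamp: [4, 0, 1]
[1, 0, 0] <= [4, 0, 1]? True
[4, 0, 1] <= [1, 0, 0]? False
Relation: before

Answer: before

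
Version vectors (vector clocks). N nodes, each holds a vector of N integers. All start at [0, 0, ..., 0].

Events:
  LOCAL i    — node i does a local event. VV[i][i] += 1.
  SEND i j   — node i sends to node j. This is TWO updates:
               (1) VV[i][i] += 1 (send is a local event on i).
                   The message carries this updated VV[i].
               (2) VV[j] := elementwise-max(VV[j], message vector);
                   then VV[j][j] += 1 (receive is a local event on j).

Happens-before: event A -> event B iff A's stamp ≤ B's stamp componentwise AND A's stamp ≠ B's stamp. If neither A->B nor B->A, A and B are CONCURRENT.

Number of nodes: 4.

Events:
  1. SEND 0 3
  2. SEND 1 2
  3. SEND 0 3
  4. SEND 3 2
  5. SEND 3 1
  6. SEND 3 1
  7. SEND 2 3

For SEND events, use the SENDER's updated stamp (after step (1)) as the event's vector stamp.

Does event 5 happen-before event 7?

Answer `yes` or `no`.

Initial: VV[0]=[0, 0, 0, 0]
Initial: VV[1]=[0, 0, 0, 0]
Initial: VV[2]=[0, 0, 0, 0]
Initial: VV[3]=[0, 0, 0, 0]
Event 1: SEND 0->3: VV[0][0]++ -> VV[0]=[1, 0, 0, 0], msg_vec=[1, 0, 0, 0]; VV[3]=max(VV[3],msg_vec) then VV[3][3]++ -> VV[3]=[1, 0, 0, 1]
Event 2: SEND 1->2: VV[1][1]++ -> VV[1]=[0, 1, 0, 0], msg_vec=[0, 1, 0, 0]; VV[2]=max(VV[2],msg_vec) then VV[2][2]++ -> VV[2]=[0, 1, 1, 0]
Event 3: SEND 0->3: VV[0][0]++ -> VV[0]=[2, 0, 0, 0], msg_vec=[2, 0, 0, 0]; VV[3]=max(VV[3],msg_vec) then VV[3][3]++ -> VV[3]=[2, 0, 0, 2]
Event 4: SEND 3->2: VV[3][3]++ -> VV[3]=[2, 0, 0, 3], msg_vec=[2, 0, 0, 3]; VV[2]=max(VV[2],msg_vec) then VV[2][2]++ -> VV[2]=[2, 1, 2, 3]
Event 5: SEND 3->1: VV[3][3]++ -> VV[3]=[2, 0, 0, 4], msg_vec=[2, 0, 0, 4]; VV[1]=max(VV[1],msg_vec) then VV[1][1]++ -> VV[1]=[2, 2, 0, 4]
Event 6: SEND 3->1: VV[3][3]++ -> VV[3]=[2, 0, 0, 5], msg_vec=[2, 0, 0, 5]; VV[1]=max(VV[1],msg_vec) then VV[1][1]++ -> VV[1]=[2, 3, 0, 5]
Event 7: SEND 2->3: VV[2][2]++ -> VV[2]=[2, 1, 3, 3], msg_vec=[2, 1, 3, 3]; VV[3]=max(VV[3],msg_vec) then VV[3][3]++ -> VV[3]=[2, 1, 3, 6]
Event 5 stamp: [2, 0, 0, 4]
Event 7 stamp: [2, 1, 3, 3]
[2, 0, 0, 4] <= [2, 1, 3, 3]? False. Equal? False. Happens-before: False

Answer: no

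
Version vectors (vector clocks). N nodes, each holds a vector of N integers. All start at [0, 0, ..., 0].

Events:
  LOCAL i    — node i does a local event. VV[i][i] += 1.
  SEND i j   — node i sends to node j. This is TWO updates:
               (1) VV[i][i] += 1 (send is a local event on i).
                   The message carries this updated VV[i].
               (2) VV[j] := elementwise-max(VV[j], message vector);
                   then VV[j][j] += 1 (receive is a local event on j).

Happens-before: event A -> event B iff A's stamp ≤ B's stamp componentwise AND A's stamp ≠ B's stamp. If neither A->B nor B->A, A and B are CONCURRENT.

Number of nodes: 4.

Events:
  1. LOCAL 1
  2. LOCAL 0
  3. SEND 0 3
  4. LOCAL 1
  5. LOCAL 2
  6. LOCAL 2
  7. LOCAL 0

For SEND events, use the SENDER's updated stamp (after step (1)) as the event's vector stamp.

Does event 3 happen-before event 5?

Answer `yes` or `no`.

Initial: VV[0]=[0, 0, 0, 0]
Initial: VV[1]=[0, 0, 0, 0]
Initial: VV[2]=[0, 0, 0, 0]
Initial: VV[3]=[0, 0, 0, 0]
Event 1: LOCAL 1: VV[1][1]++ -> VV[1]=[0, 1, 0, 0]
Event 2: LOCAL 0: VV[0][0]++ -> VV[0]=[1, 0, 0, 0]
Event 3: SEND 0->3: VV[0][0]++ -> VV[0]=[2, 0, 0, 0], msg_vec=[2, 0, 0, 0]; VV[3]=max(VV[3],msg_vec) then VV[3][3]++ -> VV[3]=[2, 0, 0, 1]
Event 4: LOCAL 1: VV[1][1]++ -> VV[1]=[0, 2, 0, 0]
Event 5: LOCAL 2: VV[2][2]++ -> VV[2]=[0, 0, 1, 0]
Event 6: LOCAL 2: VV[2][2]++ -> VV[2]=[0, 0, 2, 0]
Event 7: LOCAL 0: VV[0][0]++ -> VV[0]=[3, 0, 0, 0]
Event 3 stamp: [2, 0, 0, 0]
Event 5 stamp: [0, 0, 1, 0]
[2, 0, 0, 0] <= [0, 0, 1, 0]? False. Equal? False. Happens-before: False

Answer: no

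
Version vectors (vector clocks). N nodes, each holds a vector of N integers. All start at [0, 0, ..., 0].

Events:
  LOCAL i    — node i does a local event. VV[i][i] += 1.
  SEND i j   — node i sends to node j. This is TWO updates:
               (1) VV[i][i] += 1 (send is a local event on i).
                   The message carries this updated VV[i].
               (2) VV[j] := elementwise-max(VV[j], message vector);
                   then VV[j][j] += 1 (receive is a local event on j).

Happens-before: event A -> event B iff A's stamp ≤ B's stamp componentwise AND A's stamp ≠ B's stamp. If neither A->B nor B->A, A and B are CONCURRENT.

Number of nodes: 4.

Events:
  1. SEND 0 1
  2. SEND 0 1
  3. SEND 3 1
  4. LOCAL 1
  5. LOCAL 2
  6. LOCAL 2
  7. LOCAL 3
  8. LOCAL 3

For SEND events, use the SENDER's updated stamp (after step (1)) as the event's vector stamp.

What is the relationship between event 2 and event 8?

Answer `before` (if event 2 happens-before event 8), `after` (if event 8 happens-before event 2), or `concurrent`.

Answer: concurrent

Derivation:
Initial: VV[0]=[0, 0, 0, 0]
Initial: VV[1]=[0, 0, 0, 0]
Initial: VV[2]=[0, 0, 0, 0]
Initial: VV[3]=[0, 0, 0, 0]
Event 1: SEND 0->1: VV[0][0]++ -> VV[0]=[1, 0, 0, 0], msg_vec=[1, 0, 0, 0]; VV[1]=max(VV[1],msg_vec) then VV[1][1]++ -> VV[1]=[1, 1, 0, 0]
Event 2: SEND 0->1: VV[0][0]++ -> VV[0]=[2, 0, 0, 0], msg_vec=[2, 0, 0, 0]; VV[1]=max(VV[1],msg_vec) then VV[1][1]++ -> VV[1]=[2, 2, 0, 0]
Event 3: SEND 3->1: VV[3][3]++ -> VV[3]=[0, 0, 0, 1], msg_vec=[0, 0, 0, 1]; VV[1]=max(VV[1],msg_vec) then VV[1][1]++ -> VV[1]=[2, 3, 0, 1]
Event 4: LOCAL 1: VV[1][1]++ -> VV[1]=[2, 4, 0, 1]
Event 5: LOCAL 2: VV[2][2]++ -> VV[2]=[0, 0, 1, 0]
Event 6: LOCAL 2: VV[2][2]++ -> VV[2]=[0, 0, 2, 0]
Event 7: LOCAL 3: VV[3][3]++ -> VV[3]=[0, 0, 0, 2]
Event 8: LOCAL 3: VV[3][3]++ -> VV[3]=[0, 0, 0, 3]
Event 2 stamp: [2, 0, 0, 0]
Event 8 stamp: [0, 0, 0, 3]
[2, 0, 0, 0] <= [0, 0, 0, 3]? False
[0, 0, 0, 3] <= [2, 0, 0, 0]? False
Relation: concurrent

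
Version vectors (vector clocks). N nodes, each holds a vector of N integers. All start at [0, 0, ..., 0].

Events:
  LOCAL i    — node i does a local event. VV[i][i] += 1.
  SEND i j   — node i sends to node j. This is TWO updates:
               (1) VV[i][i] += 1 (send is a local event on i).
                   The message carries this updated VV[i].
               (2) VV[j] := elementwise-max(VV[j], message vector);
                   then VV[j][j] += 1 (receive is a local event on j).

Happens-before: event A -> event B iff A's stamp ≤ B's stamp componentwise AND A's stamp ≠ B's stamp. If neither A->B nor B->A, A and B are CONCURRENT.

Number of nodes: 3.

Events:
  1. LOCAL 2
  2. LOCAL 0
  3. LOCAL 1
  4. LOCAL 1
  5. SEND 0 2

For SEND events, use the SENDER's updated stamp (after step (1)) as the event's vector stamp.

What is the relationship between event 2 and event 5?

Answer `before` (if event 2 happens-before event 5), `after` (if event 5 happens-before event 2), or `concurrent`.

Answer: before

Derivation:
Initial: VV[0]=[0, 0, 0]
Initial: VV[1]=[0, 0, 0]
Initial: VV[2]=[0, 0, 0]
Event 1: LOCAL 2: VV[2][2]++ -> VV[2]=[0, 0, 1]
Event 2: LOCAL 0: VV[0][0]++ -> VV[0]=[1, 0, 0]
Event 3: LOCAL 1: VV[1][1]++ -> VV[1]=[0, 1, 0]
Event 4: LOCAL 1: VV[1][1]++ -> VV[1]=[0, 2, 0]
Event 5: SEND 0->2: VV[0][0]++ -> VV[0]=[2, 0, 0], msg_vec=[2, 0, 0]; VV[2]=max(VV[2],msg_vec) then VV[2][2]++ -> VV[2]=[2, 0, 2]
Event 2 stamp: [1, 0, 0]
Event 5 stamp: [2, 0, 0]
[1, 0, 0] <= [2, 0, 0]? True
[2, 0, 0] <= [1, 0, 0]? False
Relation: before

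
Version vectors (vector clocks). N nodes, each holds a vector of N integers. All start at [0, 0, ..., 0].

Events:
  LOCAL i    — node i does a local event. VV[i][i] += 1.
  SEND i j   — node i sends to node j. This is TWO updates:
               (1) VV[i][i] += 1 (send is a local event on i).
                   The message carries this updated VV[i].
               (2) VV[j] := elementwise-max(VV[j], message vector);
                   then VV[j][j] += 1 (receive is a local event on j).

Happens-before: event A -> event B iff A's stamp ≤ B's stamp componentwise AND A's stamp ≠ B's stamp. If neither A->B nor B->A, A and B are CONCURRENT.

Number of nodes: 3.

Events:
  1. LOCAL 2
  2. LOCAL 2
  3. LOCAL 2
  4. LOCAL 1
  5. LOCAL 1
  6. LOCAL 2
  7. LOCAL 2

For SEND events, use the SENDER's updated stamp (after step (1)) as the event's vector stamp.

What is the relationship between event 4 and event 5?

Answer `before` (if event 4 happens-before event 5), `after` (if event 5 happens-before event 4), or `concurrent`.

Initial: VV[0]=[0, 0, 0]
Initial: VV[1]=[0, 0, 0]
Initial: VV[2]=[0, 0, 0]
Event 1: LOCAL 2: VV[2][2]++ -> VV[2]=[0, 0, 1]
Event 2: LOCAL 2: VV[2][2]++ -> VV[2]=[0, 0, 2]
Event 3: LOCAL 2: VV[2][2]++ -> VV[2]=[0, 0, 3]
Event 4: LOCAL 1: VV[1][1]++ -> VV[1]=[0, 1, 0]
Event 5: LOCAL 1: VV[1][1]++ -> VV[1]=[0, 2, 0]
Event 6: LOCAL 2: VV[2][2]++ -> VV[2]=[0, 0, 4]
Event 7: LOCAL 2: VV[2][2]++ -> VV[2]=[0, 0, 5]
Event 4 stamp: [0, 1, 0]
Event 5 stamp: [0, 2, 0]
[0, 1, 0] <= [0, 2, 0]? True
[0, 2, 0] <= [0, 1, 0]? False
Relation: before

Answer: before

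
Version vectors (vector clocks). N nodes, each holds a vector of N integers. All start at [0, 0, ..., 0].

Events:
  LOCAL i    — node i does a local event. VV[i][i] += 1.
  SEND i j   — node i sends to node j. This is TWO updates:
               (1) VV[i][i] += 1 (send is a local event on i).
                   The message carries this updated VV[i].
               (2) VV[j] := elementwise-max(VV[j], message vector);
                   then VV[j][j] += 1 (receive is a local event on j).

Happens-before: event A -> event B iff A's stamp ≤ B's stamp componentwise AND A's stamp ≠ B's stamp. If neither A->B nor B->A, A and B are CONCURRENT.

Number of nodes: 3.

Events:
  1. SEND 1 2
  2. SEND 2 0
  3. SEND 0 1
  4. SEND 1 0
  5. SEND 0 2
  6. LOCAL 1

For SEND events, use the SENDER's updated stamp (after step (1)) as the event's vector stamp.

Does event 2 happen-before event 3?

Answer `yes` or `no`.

Answer: yes

Derivation:
Initial: VV[0]=[0, 0, 0]
Initial: VV[1]=[0, 0, 0]
Initial: VV[2]=[0, 0, 0]
Event 1: SEND 1->2: VV[1][1]++ -> VV[1]=[0, 1, 0], msg_vec=[0, 1, 0]; VV[2]=max(VV[2],msg_vec) then VV[2][2]++ -> VV[2]=[0, 1, 1]
Event 2: SEND 2->0: VV[2][2]++ -> VV[2]=[0, 1, 2], msg_vec=[0, 1, 2]; VV[0]=max(VV[0],msg_vec) then VV[0][0]++ -> VV[0]=[1, 1, 2]
Event 3: SEND 0->1: VV[0][0]++ -> VV[0]=[2, 1, 2], msg_vec=[2, 1, 2]; VV[1]=max(VV[1],msg_vec) then VV[1][1]++ -> VV[1]=[2, 2, 2]
Event 4: SEND 1->0: VV[1][1]++ -> VV[1]=[2, 3, 2], msg_vec=[2, 3, 2]; VV[0]=max(VV[0],msg_vec) then VV[0][0]++ -> VV[0]=[3, 3, 2]
Event 5: SEND 0->2: VV[0][0]++ -> VV[0]=[4, 3, 2], msg_vec=[4, 3, 2]; VV[2]=max(VV[2],msg_vec) then VV[2][2]++ -> VV[2]=[4, 3, 3]
Event 6: LOCAL 1: VV[1][1]++ -> VV[1]=[2, 4, 2]
Event 2 stamp: [0, 1, 2]
Event 3 stamp: [2, 1, 2]
[0, 1, 2] <= [2, 1, 2]? True. Equal? False. Happens-before: True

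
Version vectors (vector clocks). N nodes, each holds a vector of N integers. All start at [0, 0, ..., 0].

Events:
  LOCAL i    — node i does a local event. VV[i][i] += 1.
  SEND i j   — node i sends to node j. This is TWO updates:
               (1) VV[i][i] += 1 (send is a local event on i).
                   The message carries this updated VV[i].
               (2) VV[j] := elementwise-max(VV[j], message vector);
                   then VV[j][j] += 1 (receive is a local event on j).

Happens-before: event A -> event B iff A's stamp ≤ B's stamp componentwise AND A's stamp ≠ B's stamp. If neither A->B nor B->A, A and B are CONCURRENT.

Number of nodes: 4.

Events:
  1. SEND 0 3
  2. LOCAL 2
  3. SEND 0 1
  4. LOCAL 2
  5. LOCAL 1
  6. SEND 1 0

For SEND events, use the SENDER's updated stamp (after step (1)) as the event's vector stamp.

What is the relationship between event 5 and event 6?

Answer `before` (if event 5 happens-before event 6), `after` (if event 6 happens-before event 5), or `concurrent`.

Answer: before

Derivation:
Initial: VV[0]=[0, 0, 0, 0]
Initial: VV[1]=[0, 0, 0, 0]
Initial: VV[2]=[0, 0, 0, 0]
Initial: VV[3]=[0, 0, 0, 0]
Event 1: SEND 0->3: VV[0][0]++ -> VV[0]=[1, 0, 0, 0], msg_vec=[1, 0, 0, 0]; VV[3]=max(VV[3],msg_vec) then VV[3][3]++ -> VV[3]=[1, 0, 0, 1]
Event 2: LOCAL 2: VV[2][2]++ -> VV[2]=[0, 0, 1, 0]
Event 3: SEND 0->1: VV[0][0]++ -> VV[0]=[2, 0, 0, 0], msg_vec=[2, 0, 0, 0]; VV[1]=max(VV[1],msg_vec) then VV[1][1]++ -> VV[1]=[2, 1, 0, 0]
Event 4: LOCAL 2: VV[2][2]++ -> VV[2]=[0, 0, 2, 0]
Event 5: LOCAL 1: VV[1][1]++ -> VV[1]=[2, 2, 0, 0]
Event 6: SEND 1->0: VV[1][1]++ -> VV[1]=[2, 3, 0, 0], msg_vec=[2, 3, 0, 0]; VV[0]=max(VV[0],msg_vec) then VV[0][0]++ -> VV[0]=[3, 3, 0, 0]
Event 5 stamp: [2, 2, 0, 0]
Event 6 stamp: [2, 3, 0, 0]
[2, 2, 0, 0] <= [2, 3, 0, 0]? True
[2, 3, 0, 0] <= [2, 2, 0, 0]? False
Relation: before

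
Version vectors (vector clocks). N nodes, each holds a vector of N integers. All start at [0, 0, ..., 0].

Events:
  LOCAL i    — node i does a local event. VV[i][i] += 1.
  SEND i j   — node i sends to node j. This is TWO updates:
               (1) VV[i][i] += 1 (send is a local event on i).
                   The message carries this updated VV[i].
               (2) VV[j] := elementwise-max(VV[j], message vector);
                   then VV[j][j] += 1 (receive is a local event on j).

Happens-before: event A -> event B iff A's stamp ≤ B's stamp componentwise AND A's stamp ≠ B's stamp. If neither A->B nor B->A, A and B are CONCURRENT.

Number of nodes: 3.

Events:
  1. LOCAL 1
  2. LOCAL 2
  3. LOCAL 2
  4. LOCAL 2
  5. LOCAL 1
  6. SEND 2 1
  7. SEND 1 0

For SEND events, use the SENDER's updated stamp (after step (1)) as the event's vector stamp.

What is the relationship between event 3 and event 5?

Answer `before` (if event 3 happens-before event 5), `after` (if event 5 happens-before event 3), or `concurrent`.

Initial: VV[0]=[0, 0, 0]
Initial: VV[1]=[0, 0, 0]
Initial: VV[2]=[0, 0, 0]
Event 1: LOCAL 1: VV[1][1]++ -> VV[1]=[0, 1, 0]
Event 2: LOCAL 2: VV[2][2]++ -> VV[2]=[0, 0, 1]
Event 3: LOCAL 2: VV[2][2]++ -> VV[2]=[0, 0, 2]
Event 4: LOCAL 2: VV[2][2]++ -> VV[2]=[0, 0, 3]
Event 5: LOCAL 1: VV[1][1]++ -> VV[1]=[0, 2, 0]
Event 6: SEND 2->1: VV[2][2]++ -> VV[2]=[0, 0, 4], msg_vec=[0, 0, 4]; VV[1]=max(VV[1],msg_vec) then VV[1][1]++ -> VV[1]=[0, 3, 4]
Event 7: SEND 1->0: VV[1][1]++ -> VV[1]=[0, 4, 4], msg_vec=[0, 4, 4]; VV[0]=max(VV[0],msg_vec) then VV[0][0]++ -> VV[0]=[1, 4, 4]
Event 3 stamp: [0, 0, 2]
Event 5 stamp: [0, 2, 0]
[0, 0, 2] <= [0, 2, 0]? False
[0, 2, 0] <= [0, 0, 2]? False
Relation: concurrent

Answer: concurrent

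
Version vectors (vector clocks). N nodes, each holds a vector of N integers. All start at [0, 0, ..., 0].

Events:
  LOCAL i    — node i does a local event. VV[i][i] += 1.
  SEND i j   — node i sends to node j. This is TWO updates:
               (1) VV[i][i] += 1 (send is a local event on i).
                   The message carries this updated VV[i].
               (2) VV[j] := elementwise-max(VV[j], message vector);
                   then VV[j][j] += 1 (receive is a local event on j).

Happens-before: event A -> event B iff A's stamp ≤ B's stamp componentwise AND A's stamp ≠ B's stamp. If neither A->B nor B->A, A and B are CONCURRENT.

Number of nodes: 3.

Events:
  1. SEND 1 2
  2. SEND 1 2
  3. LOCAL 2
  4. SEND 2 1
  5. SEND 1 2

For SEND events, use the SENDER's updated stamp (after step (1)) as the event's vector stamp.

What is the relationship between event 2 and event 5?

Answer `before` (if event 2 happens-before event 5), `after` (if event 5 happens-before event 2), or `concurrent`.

Answer: before

Derivation:
Initial: VV[0]=[0, 0, 0]
Initial: VV[1]=[0, 0, 0]
Initial: VV[2]=[0, 0, 0]
Event 1: SEND 1->2: VV[1][1]++ -> VV[1]=[0, 1, 0], msg_vec=[0, 1, 0]; VV[2]=max(VV[2],msg_vec) then VV[2][2]++ -> VV[2]=[0, 1, 1]
Event 2: SEND 1->2: VV[1][1]++ -> VV[1]=[0, 2, 0], msg_vec=[0, 2, 0]; VV[2]=max(VV[2],msg_vec) then VV[2][2]++ -> VV[2]=[0, 2, 2]
Event 3: LOCAL 2: VV[2][2]++ -> VV[2]=[0, 2, 3]
Event 4: SEND 2->1: VV[2][2]++ -> VV[2]=[0, 2, 4], msg_vec=[0, 2, 4]; VV[1]=max(VV[1],msg_vec) then VV[1][1]++ -> VV[1]=[0, 3, 4]
Event 5: SEND 1->2: VV[1][1]++ -> VV[1]=[0, 4, 4], msg_vec=[0, 4, 4]; VV[2]=max(VV[2],msg_vec) then VV[2][2]++ -> VV[2]=[0, 4, 5]
Event 2 stamp: [0, 2, 0]
Event 5 stamp: [0, 4, 4]
[0, 2, 0] <= [0, 4, 4]? True
[0, 4, 4] <= [0, 2, 0]? False
Relation: before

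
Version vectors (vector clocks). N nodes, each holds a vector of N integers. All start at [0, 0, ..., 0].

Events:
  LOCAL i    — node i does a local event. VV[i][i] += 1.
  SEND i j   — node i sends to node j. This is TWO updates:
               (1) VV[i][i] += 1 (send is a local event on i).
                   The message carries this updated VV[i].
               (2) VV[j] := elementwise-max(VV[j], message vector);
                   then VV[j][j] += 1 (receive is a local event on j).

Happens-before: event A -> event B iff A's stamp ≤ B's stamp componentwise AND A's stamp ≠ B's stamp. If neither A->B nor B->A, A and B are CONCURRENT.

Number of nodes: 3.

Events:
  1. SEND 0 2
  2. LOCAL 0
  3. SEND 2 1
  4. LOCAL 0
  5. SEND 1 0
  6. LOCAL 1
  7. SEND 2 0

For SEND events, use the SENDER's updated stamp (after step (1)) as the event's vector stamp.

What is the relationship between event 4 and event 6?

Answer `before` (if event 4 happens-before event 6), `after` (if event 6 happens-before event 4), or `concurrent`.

Answer: concurrent

Derivation:
Initial: VV[0]=[0, 0, 0]
Initial: VV[1]=[0, 0, 0]
Initial: VV[2]=[0, 0, 0]
Event 1: SEND 0->2: VV[0][0]++ -> VV[0]=[1, 0, 0], msg_vec=[1, 0, 0]; VV[2]=max(VV[2],msg_vec) then VV[2][2]++ -> VV[2]=[1, 0, 1]
Event 2: LOCAL 0: VV[0][0]++ -> VV[0]=[2, 0, 0]
Event 3: SEND 2->1: VV[2][2]++ -> VV[2]=[1, 0, 2], msg_vec=[1, 0, 2]; VV[1]=max(VV[1],msg_vec) then VV[1][1]++ -> VV[1]=[1, 1, 2]
Event 4: LOCAL 0: VV[0][0]++ -> VV[0]=[3, 0, 0]
Event 5: SEND 1->0: VV[1][1]++ -> VV[1]=[1, 2, 2], msg_vec=[1, 2, 2]; VV[0]=max(VV[0],msg_vec) then VV[0][0]++ -> VV[0]=[4, 2, 2]
Event 6: LOCAL 1: VV[1][1]++ -> VV[1]=[1, 3, 2]
Event 7: SEND 2->0: VV[2][2]++ -> VV[2]=[1, 0, 3], msg_vec=[1, 0, 3]; VV[0]=max(VV[0],msg_vec) then VV[0][0]++ -> VV[0]=[5, 2, 3]
Event 4 stamp: [3, 0, 0]
Event 6 stamp: [1, 3, 2]
[3, 0, 0] <= [1, 3, 2]? False
[1, 3, 2] <= [3, 0, 0]? False
Relation: concurrent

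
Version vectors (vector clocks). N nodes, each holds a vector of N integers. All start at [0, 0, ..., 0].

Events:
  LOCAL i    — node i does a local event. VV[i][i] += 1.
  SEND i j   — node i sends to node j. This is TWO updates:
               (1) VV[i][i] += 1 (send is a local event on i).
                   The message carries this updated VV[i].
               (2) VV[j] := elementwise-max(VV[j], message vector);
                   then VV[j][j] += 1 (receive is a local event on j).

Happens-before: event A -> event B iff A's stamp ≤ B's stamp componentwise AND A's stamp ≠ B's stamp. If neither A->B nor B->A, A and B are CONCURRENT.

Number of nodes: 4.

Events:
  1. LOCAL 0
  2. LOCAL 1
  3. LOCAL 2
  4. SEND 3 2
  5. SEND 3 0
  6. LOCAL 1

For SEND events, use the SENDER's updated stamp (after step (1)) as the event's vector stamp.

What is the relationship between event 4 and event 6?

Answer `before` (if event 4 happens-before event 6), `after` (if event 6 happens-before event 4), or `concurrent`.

Initial: VV[0]=[0, 0, 0, 0]
Initial: VV[1]=[0, 0, 0, 0]
Initial: VV[2]=[0, 0, 0, 0]
Initial: VV[3]=[0, 0, 0, 0]
Event 1: LOCAL 0: VV[0][0]++ -> VV[0]=[1, 0, 0, 0]
Event 2: LOCAL 1: VV[1][1]++ -> VV[1]=[0, 1, 0, 0]
Event 3: LOCAL 2: VV[2][2]++ -> VV[2]=[0, 0, 1, 0]
Event 4: SEND 3->2: VV[3][3]++ -> VV[3]=[0, 0, 0, 1], msg_vec=[0, 0, 0, 1]; VV[2]=max(VV[2],msg_vec) then VV[2][2]++ -> VV[2]=[0, 0, 2, 1]
Event 5: SEND 3->0: VV[3][3]++ -> VV[3]=[0, 0, 0, 2], msg_vec=[0, 0, 0, 2]; VV[0]=max(VV[0],msg_vec) then VV[0][0]++ -> VV[0]=[2, 0, 0, 2]
Event 6: LOCAL 1: VV[1][1]++ -> VV[1]=[0, 2, 0, 0]
Event 4 stamp: [0, 0, 0, 1]
Event 6 stamp: [0, 2, 0, 0]
[0, 0, 0, 1] <= [0, 2, 0, 0]? False
[0, 2, 0, 0] <= [0, 0, 0, 1]? False
Relation: concurrent

Answer: concurrent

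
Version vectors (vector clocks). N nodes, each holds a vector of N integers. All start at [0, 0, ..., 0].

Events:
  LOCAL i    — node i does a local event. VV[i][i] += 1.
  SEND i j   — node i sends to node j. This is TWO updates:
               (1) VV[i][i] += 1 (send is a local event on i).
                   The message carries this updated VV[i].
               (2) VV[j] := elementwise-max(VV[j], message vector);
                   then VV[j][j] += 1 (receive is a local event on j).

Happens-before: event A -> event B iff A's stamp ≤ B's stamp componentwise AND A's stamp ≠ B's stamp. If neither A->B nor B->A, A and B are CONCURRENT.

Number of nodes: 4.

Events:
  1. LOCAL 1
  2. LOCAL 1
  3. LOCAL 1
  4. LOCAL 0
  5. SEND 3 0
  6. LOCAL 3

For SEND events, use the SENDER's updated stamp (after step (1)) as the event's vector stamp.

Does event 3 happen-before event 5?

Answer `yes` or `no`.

Answer: no

Derivation:
Initial: VV[0]=[0, 0, 0, 0]
Initial: VV[1]=[0, 0, 0, 0]
Initial: VV[2]=[0, 0, 0, 0]
Initial: VV[3]=[0, 0, 0, 0]
Event 1: LOCAL 1: VV[1][1]++ -> VV[1]=[0, 1, 0, 0]
Event 2: LOCAL 1: VV[1][1]++ -> VV[1]=[0, 2, 0, 0]
Event 3: LOCAL 1: VV[1][1]++ -> VV[1]=[0, 3, 0, 0]
Event 4: LOCAL 0: VV[0][0]++ -> VV[0]=[1, 0, 0, 0]
Event 5: SEND 3->0: VV[3][3]++ -> VV[3]=[0, 0, 0, 1], msg_vec=[0, 0, 0, 1]; VV[0]=max(VV[0],msg_vec) then VV[0][0]++ -> VV[0]=[2, 0, 0, 1]
Event 6: LOCAL 3: VV[3][3]++ -> VV[3]=[0, 0, 0, 2]
Event 3 stamp: [0, 3, 0, 0]
Event 5 stamp: [0, 0, 0, 1]
[0, 3, 0, 0] <= [0, 0, 0, 1]? False. Equal? False. Happens-before: False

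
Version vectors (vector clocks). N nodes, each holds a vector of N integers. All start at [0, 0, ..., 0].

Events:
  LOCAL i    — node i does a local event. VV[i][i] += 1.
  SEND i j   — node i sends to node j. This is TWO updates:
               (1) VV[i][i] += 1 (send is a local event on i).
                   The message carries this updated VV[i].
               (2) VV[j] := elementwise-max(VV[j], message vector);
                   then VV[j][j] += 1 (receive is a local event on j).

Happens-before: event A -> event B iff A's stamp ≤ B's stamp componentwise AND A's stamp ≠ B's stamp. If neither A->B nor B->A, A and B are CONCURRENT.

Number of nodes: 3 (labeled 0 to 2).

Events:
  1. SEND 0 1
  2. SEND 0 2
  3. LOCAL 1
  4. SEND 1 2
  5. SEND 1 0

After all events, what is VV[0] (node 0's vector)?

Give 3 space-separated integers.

Initial: VV[0]=[0, 0, 0]
Initial: VV[1]=[0, 0, 0]
Initial: VV[2]=[0, 0, 0]
Event 1: SEND 0->1: VV[0][0]++ -> VV[0]=[1, 0, 0], msg_vec=[1, 0, 0]; VV[1]=max(VV[1],msg_vec) then VV[1][1]++ -> VV[1]=[1, 1, 0]
Event 2: SEND 0->2: VV[0][0]++ -> VV[0]=[2, 0, 0], msg_vec=[2, 0, 0]; VV[2]=max(VV[2],msg_vec) then VV[2][2]++ -> VV[2]=[2, 0, 1]
Event 3: LOCAL 1: VV[1][1]++ -> VV[1]=[1, 2, 0]
Event 4: SEND 1->2: VV[1][1]++ -> VV[1]=[1, 3, 0], msg_vec=[1, 3, 0]; VV[2]=max(VV[2],msg_vec) then VV[2][2]++ -> VV[2]=[2, 3, 2]
Event 5: SEND 1->0: VV[1][1]++ -> VV[1]=[1, 4, 0], msg_vec=[1, 4, 0]; VV[0]=max(VV[0],msg_vec) then VV[0][0]++ -> VV[0]=[3, 4, 0]
Final vectors: VV[0]=[3, 4, 0]; VV[1]=[1, 4, 0]; VV[2]=[2, 3, 2]

Answer: 3 4 0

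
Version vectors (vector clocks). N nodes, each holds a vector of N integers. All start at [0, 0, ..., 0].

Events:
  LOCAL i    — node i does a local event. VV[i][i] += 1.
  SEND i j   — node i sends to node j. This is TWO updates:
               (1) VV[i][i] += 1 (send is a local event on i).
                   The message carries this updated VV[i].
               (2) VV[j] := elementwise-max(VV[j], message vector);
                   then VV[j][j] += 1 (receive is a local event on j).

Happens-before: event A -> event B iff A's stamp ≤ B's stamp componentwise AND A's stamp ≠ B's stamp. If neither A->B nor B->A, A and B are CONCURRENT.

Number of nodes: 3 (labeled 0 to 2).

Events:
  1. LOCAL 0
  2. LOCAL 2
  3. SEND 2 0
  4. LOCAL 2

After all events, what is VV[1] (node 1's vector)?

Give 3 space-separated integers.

Answer: 0 0 0

Derivation:
Initial: VV[0]=[0, 0, 0]
Initial: VV[1]=[0, 0, 0]
Initial: VV[2]=[0, 0, 0]
Event 1: LOCAL 0: VV[0][0]++ -> VV[0]=[1, 0, 0]
Event 2: LOCAL 2: VV[2][2]++ -> VV[2]=[0, 0, 1]
Event 3: SEND 2->0: VV[2][2]++ -> VV[2]=[0, 0, 2], msg_vec=[0, 0, 2]; VV[0]=max(VV[0],msg_vec) then VV[0][0]++ -> VV[0]=[2, 0, 2]
Event 4: LOCAL 2: VV[2][2]++ -> VV[2]=[0, 0, 3]
Final vectors: VV[0]=[2, 0, 2]; VV[1]=[0, 0, 0]; VV[2]=[0, 0, 3]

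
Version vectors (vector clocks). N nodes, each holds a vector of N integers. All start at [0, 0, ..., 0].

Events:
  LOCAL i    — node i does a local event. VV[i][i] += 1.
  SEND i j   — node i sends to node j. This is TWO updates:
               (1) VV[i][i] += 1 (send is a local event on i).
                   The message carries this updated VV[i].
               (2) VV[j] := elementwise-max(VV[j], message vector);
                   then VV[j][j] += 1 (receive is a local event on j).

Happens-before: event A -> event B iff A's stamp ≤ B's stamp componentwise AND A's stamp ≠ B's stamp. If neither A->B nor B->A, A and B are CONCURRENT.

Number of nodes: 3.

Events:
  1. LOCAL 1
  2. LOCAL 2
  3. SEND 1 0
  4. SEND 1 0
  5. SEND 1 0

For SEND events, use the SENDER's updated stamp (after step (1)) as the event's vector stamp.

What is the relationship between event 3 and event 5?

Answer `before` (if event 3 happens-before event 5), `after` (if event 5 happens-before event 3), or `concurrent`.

Initial: VV[0]=[0, 0, 0]
Initial: VV[1]=[0, 0, 0]
Initial: VV[2]=[0, 0, 0]
Event 1: LOCAL 1: VV[1][1]++ -> VV[1]=[0, 1, 0]
Event 2: LOCAL 2: VV[2][2]++ -> VV[2]=[0, 0, 1]
Event 3: SEND 1->0: VV[1][1]++ -> VV[1]=[0, 2, 0], msg_vec=[0, 2, 0]; VV[0]=max(VV[0],msg_vec) then VV[0][0]++ -> VV[0]=[1, 2, 0]
Event 4: SEND 1->0: VV[1][1]++ -> VV[1]=[0, 3, 0], msg_vec=[0, 3, 0]; VV[0]=max(VV[0],msg_vec) then VV[0][0]++ -> VV[0]=[2, 3, 0]
Event 5: SEND 1->0: VV[1][1]++ -> VV[1]=[0, 4, 0], msg_vec=[0, 4, 0]; VV[0]=max(VV[0],msg_vec) then VV[0][0]++ -> VV[0]=[3, 4, 0]
Event 3 stamp: [0, 2, 0]
Event 5 stamp: [0, 4, 0]
[0, 2, 0] <= [0, 4, 0]? True
[0, 4, 0] <= [0, 2, 0]? False
Relation: before

Answer: before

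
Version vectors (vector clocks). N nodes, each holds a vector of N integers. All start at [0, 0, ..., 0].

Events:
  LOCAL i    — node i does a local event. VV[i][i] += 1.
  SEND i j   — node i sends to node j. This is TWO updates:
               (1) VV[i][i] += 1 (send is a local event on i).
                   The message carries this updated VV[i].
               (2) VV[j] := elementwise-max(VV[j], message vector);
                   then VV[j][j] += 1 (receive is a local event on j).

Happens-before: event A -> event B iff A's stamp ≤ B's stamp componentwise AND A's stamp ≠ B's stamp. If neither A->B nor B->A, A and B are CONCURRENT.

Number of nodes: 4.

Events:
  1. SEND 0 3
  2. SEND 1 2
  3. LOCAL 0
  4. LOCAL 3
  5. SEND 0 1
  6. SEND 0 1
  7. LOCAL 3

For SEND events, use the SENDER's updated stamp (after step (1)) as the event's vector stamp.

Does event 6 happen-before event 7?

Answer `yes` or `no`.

Initial: VV[0]=[0, 0, 0, 0]
Initial: VV[1]=[0, 0, 0, 0]
Initial: VV[2]=[0, 0, 0, 0]
Initial: VV[3]=[0, 0, 0, 0]
Event 1: SEND 0->3: VV[0][0]++ -> VV[0]=[1, 0, 0, 0], msg_vec=[1, 0, 0, 0]; VV[3]=max(VV[3],msg_vec) then VV[3][3]++ -> VV[3]=[1, 0, 0, 1]
Event 2: SEND 1->2: VV[1][1]++ -> VV[1]=[0, 1, 0, 0], msg_vec=[0, 1, 0, 0]; VV[2]=max(VV[2],msg_vec) then VV[2][2]++ -> VV[2]=[0, 1, 1, 0]
Event 3: LOCAL 0: VV[0][0]++ -> VV[0]=[2, 0, 0, 0]
Event 4: LOCAL 3: VV[3][3]++ -> VV[3]=[1, 0, 0, 2]
Event 5: SEND 0->1: VV[0][0]++ -> VV[0]=[3, 0, 0, 0], msg_vec=[3, 0, 0, 0]; VV[1]=max(VV[1],msg_vec) then VV[1][1]++ -> VV[1]=[3, 2, 0, 0]
Event 6: SEND 0->1: VV[0][0]++ -> VV[0]=[4, 0, 0, 0], msg_vec=[4, 0, 0, 0]; VV[1]=max(VV[1],msg_vec) then VV[1][1]++ -> VV[1]=[4, 3, 0, 0]
Event 7: LOCAL 3: VV[3][3]++ -> VV[3]=[1, 0, 0, 3]
Event 6 stamp: [4, 0, 0, 0]
Event 7 stamp: [1, 0, 0, 3]
[4, 0, 0, 0] <= [1, 0, 0, 3]? False. Equal? False. Happens-before: False

Answer: no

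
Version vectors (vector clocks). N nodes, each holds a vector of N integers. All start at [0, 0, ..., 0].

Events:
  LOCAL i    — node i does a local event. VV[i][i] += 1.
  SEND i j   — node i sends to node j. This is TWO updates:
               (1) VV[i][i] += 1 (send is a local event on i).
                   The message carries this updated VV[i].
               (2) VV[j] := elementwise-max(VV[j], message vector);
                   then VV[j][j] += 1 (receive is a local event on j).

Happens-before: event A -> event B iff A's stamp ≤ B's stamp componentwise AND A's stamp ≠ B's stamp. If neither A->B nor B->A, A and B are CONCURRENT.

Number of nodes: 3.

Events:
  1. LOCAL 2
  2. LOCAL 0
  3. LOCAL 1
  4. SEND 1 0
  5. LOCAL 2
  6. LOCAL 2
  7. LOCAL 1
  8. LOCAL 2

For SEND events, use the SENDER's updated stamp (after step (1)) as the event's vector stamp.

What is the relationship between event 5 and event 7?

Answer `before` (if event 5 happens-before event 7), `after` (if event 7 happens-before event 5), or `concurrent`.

Initial: VV[0]=[0, 0, 0]
Initial: VV[1]=[0, 0, 0]
Initial: VV[2]=[0, 0, 0]
Event 1: LOCAL 2: VV[2][2]++ -> VV[2]=[0, 0, 1]
Event 2: LOCAL 0: VV[0][0]++ -> VV[0]=[1, 0, 0]
Event 3: LOCAL 1: VV[1][1]++ -> VV[1]=[0, 1, 0]
Event 4: SEND 1->0: VV[1][1]++ -> VV[1]=[0, 2, 0], msg_vec=[0, 2, 0]; VV[0]=max(VV[0],msg_vec) then VV[0][0]++ -> VV[0]=[2, 2, 0]
Event 5: LOCAL 2: VV[2][2]++ -> VV[2]=[0, 0, 2]
Event 6: LOCAL 2: VV[2][2]++ -> VV[2]=[0, 0, 3]
Event 7: LOCAL 1: VV[1][1]++ -> VV[1]=[0, 3, 0]
Event 8: LOCAL 2: VV[2][2]++ -> VV[2]=[0, 0, 4]
Event 5 stamp: [0, 0, 2]
Event 7 stamp: [0, 3, 0]
[0, 0, 2] <= [0, 3, 0]? False
[0, 3, 0] <= [0, 0, 2]? False
Relation: concurrent

Answer: concurrent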